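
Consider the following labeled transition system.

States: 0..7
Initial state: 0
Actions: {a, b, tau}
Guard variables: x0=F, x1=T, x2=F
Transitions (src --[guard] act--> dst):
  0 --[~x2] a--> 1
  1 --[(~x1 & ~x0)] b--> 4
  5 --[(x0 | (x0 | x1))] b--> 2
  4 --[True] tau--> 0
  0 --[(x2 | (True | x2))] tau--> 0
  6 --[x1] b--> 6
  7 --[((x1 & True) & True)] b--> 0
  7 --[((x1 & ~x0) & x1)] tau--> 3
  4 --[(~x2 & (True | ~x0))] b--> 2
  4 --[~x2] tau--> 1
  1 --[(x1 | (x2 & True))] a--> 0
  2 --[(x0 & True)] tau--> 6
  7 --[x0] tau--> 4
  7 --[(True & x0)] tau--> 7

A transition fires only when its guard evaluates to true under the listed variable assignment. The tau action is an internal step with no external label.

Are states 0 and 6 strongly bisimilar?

Answer: NOT BISIMILAR

Working:
Bisimulation quotient by refinement:
  round 0: {{0,1,2,3,4,5,6,7}}
  round 1: {{0},{1},{2,3},{4,7},{5,6}}
  round 2: {{0},{1},{2,3},{4},{5},{6},{7}}
stable after 3 split(s): 7 block(s)
class of 0: {0}; class of 6: {6}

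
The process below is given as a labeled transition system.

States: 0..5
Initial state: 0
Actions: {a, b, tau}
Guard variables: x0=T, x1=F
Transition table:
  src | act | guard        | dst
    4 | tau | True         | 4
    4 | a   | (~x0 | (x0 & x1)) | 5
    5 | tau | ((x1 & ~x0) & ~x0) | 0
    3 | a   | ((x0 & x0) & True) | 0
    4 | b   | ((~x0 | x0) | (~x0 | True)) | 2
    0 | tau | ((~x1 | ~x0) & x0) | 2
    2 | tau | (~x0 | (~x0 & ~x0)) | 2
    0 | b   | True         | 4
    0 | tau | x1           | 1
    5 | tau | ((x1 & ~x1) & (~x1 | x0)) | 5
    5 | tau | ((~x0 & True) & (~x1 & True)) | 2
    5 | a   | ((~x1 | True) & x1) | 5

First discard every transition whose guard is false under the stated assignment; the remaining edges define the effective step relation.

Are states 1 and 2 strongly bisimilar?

Answer: BISIMILAR

Working:
Compute ~ classes (split until stable):
  round 0: {{0,1,2,3,4,5}}
  round 1: {{0,4},{1,2,5},{3}}
  round 2: {{0},{1,2,5},{3},{4}}
4 equivalence class(es) (converged in 3)
[1]={1,2,5}  [2]={1,2,5}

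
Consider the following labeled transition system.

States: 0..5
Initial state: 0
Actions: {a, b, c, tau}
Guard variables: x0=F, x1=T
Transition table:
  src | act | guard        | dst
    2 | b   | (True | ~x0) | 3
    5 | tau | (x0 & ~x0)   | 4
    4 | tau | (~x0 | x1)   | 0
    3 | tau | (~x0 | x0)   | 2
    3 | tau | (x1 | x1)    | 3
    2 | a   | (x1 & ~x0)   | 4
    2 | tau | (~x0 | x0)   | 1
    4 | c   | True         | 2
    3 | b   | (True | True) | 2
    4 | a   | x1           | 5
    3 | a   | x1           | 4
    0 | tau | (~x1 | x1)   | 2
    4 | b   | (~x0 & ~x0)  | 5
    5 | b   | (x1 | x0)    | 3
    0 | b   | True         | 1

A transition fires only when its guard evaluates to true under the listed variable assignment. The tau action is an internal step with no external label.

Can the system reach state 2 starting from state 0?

Answer: REACHABLE

Analysis:
14 transition(s) survive guard evaluation.
L0 = {0}
L1 = {1,2}  now seen {0,1,2}
L2 = {3,4}  now seen {0,1,2,3,4}
L3 = {5}  now seen {0,1,2,3,4,5}
Reach set: {0,1,2,3,4,5}
Path to 2: tau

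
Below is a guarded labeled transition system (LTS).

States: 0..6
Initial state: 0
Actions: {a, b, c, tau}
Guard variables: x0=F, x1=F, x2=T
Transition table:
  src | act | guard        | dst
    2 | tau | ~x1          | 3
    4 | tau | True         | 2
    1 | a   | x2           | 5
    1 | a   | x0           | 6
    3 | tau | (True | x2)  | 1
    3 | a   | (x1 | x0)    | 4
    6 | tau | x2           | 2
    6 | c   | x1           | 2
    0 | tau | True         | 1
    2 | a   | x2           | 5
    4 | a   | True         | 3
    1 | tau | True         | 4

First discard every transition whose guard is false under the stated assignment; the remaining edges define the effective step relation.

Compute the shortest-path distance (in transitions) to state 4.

BFS to 4:
  depth 0: {0}
  depth 1: {1}
  depth 2: {4,5}
4 enters at depth 2; path tau·tau

Answer: 2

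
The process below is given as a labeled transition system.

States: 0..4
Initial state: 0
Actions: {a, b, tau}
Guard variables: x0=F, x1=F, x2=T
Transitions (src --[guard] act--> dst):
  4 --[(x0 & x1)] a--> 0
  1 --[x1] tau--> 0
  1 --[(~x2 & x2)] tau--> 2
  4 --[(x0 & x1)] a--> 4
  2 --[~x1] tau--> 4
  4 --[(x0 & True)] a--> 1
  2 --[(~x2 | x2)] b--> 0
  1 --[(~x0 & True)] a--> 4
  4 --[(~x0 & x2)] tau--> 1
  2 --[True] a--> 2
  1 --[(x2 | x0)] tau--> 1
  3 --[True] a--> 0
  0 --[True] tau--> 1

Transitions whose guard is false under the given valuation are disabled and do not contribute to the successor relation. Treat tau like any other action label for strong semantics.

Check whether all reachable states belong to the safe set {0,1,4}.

Inv-set: {0,1,4}
Reach set: {0,1,4}
  0: ok
  1: ok
  4: ok

Answer: INVARIANT HOLDS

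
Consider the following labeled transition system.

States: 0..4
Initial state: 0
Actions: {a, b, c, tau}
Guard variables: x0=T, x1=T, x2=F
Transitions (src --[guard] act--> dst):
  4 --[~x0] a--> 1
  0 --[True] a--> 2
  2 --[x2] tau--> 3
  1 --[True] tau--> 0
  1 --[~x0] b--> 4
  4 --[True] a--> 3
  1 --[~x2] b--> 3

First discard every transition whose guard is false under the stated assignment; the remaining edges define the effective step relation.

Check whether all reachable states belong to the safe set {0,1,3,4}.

Safe = {0,1,3,4}
Reach set: {0,2}
  0: ok
  2: VIOLATES
counterexample path to 2: a

Answer: INVARIANT VIOLATED at state 2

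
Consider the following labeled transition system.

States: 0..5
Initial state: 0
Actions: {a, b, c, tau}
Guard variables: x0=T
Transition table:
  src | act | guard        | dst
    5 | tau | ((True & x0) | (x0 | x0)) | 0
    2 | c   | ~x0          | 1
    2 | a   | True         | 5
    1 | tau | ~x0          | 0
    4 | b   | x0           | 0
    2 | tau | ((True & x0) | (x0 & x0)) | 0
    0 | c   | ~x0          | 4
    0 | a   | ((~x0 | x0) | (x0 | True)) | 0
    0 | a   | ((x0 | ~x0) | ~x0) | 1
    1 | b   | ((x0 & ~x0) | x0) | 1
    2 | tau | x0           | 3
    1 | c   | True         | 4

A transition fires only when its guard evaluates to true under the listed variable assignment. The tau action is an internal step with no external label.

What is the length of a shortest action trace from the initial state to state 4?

Layered search for 4:
  L0 = {0}
  L1 = {1}
  L2 = {4}
4 enters at depth 2; path a·c

Answer: 2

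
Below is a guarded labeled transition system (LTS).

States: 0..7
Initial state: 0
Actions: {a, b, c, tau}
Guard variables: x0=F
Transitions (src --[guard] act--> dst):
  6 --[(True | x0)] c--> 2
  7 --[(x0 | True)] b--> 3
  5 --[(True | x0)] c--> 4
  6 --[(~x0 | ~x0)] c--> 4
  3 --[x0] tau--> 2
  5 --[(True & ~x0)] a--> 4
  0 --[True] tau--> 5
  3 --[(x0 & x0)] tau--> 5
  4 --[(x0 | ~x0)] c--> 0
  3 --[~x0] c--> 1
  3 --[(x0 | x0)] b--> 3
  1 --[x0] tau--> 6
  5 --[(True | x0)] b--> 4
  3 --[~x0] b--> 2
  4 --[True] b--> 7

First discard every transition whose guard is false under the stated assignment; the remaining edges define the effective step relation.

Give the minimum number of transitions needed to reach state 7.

Answer: 3

Working:
BFS to 7:
  Layer 0: {0}
  Layer 1: {5}
  Layer 2: {4}
  Layer 3: {7}
7 enters at depth 3; path tau·a·b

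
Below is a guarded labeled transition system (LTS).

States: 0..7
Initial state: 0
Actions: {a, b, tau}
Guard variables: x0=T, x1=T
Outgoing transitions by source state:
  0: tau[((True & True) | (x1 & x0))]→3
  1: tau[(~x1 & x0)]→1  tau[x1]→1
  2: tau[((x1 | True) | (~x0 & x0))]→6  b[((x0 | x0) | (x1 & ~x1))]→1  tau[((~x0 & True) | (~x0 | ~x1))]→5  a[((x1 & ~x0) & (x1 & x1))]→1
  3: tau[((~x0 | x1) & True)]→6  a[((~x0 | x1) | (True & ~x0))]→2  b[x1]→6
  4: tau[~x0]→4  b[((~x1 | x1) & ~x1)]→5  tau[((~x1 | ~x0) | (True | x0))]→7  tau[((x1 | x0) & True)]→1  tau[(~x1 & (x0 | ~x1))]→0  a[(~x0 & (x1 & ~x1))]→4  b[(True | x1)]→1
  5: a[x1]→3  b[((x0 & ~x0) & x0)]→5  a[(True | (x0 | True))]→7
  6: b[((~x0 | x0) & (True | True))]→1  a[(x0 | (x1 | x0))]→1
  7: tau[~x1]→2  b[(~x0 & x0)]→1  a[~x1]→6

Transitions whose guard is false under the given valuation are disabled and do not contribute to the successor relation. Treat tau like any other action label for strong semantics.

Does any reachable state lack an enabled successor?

Answer: DEADLOCK-FREE

Working:
R = {0,1,2,3,6}
  0: tau→3  [deg 1]
  1: tau→1  [deg 1]
  2: b→1  tau→6  [deg 2]
  3: a→2  b→6  tau→6  [deg 3]
  6: a→1  b→1  [deg 2]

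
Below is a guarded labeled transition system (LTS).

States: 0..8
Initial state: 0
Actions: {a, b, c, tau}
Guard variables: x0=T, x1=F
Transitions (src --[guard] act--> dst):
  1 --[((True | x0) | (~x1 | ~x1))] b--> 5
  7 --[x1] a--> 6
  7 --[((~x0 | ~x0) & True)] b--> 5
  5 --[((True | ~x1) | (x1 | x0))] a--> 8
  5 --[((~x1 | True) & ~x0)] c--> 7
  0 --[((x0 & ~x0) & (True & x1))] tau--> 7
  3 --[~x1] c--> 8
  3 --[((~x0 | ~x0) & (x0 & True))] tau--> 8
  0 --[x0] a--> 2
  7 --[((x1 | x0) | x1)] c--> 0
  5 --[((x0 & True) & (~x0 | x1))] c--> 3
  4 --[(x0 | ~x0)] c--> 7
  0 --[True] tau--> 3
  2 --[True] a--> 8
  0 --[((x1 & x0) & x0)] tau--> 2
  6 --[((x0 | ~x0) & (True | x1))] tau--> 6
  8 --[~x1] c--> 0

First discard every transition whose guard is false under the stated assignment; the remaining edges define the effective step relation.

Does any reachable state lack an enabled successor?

Reach set: {0,2,3,8}
  0: a→2  tau→3  [deg 2]
  2: a→8  [deg 1]
  3: c→8  [deg 1]
  8: c→0  [deg 1]

Answer: DEADLOCK-FREE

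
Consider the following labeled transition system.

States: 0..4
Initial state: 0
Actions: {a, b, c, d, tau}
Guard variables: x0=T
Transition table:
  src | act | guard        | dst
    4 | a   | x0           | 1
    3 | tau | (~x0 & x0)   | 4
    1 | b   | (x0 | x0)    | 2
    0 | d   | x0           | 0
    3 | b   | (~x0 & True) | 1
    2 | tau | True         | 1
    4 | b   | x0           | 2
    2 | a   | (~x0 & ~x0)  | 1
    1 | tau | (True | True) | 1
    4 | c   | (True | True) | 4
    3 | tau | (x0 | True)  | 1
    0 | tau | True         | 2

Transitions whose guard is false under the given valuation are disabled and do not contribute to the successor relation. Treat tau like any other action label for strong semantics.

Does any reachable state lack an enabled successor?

Reachable = {0,1,2}
  0: d→0  tau→2  [2 out]
  1: b→2  tau→1  [2 out]
  2: tau→1  [1 out]

Answer: DEADLOCK-FREE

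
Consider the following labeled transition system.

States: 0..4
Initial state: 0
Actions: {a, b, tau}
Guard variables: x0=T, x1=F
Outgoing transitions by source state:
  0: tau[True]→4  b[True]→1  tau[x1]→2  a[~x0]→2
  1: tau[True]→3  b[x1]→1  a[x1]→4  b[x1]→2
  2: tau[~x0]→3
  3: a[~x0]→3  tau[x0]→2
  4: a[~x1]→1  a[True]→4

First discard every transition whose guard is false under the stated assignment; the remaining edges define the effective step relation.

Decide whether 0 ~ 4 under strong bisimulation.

Bisimulation quotient by refinement:
  round 0: {{0,1,2,3,4}}
  round 1: {{0},{1,3},{2},{4}}
  round 2: {{0},{1},{2},{3},{4}}
Fixed point at round 3; 5 class(es).
class of 0: {0}; class of 4: {4}

Answer: NOT BISIMILAR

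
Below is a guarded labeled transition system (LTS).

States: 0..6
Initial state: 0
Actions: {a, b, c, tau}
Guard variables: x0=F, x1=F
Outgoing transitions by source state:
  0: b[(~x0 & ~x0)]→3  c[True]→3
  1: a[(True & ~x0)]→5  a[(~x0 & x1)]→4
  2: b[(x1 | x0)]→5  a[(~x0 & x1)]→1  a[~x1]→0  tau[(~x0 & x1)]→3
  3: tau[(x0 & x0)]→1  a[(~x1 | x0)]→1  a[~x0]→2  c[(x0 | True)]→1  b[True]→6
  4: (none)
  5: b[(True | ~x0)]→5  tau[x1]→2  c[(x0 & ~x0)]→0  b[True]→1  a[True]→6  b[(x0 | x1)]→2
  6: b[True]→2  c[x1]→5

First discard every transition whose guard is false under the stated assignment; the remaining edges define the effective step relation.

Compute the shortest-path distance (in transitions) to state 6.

BFS to 6:
  L0 = {0}
  L1 = {3}
  L2 = {1,2,6}
first hit 6 at d=2 via b·b

Answer: 2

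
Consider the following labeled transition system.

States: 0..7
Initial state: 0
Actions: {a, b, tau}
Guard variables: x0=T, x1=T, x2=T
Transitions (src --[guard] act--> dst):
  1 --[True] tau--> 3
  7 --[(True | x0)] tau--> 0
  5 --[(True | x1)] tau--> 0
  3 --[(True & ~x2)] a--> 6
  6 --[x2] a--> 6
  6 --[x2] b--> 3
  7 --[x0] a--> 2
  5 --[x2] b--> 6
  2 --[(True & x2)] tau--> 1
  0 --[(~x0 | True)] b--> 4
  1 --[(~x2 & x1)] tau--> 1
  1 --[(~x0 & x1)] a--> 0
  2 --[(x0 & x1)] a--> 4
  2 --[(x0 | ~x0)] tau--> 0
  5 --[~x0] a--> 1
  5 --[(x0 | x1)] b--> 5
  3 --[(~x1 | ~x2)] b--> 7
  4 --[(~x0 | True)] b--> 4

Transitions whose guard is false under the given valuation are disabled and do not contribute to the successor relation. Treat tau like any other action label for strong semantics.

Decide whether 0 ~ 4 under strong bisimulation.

Compute ~ classes (split until stable):
  P[0] = {{0,1,2,3,4,5,6,7}}
  P[1] = {{0,4},{1},{2,7},{3},{5},{6}}
  P[2] = {{0,4},{1},{2},{3},{5},{6},{7}}
7 equivalence class(es) (converged in 3)
class of 0: {0,4}; class of 4: {0,4}

Answer: BISIMILAR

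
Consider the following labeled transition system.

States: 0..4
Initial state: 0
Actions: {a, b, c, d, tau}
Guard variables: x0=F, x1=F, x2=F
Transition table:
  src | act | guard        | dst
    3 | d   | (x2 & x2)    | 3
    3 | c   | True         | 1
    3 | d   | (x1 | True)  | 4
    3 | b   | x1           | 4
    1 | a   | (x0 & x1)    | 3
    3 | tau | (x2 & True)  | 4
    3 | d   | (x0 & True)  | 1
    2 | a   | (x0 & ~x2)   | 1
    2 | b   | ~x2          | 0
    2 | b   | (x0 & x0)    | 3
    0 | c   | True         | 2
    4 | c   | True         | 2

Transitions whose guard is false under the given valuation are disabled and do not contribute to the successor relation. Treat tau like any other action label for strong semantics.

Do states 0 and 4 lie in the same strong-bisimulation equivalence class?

Answer: BISIMILAR

Trace:
Refine partition for ~:
  round 0: {{0,1,2,3,4}}
  round 1: {{0,4},{1},{2},{3}}
4 equivalence class(es) (converged in 2)
class of 0: {0,4}; class of 4: {0,4}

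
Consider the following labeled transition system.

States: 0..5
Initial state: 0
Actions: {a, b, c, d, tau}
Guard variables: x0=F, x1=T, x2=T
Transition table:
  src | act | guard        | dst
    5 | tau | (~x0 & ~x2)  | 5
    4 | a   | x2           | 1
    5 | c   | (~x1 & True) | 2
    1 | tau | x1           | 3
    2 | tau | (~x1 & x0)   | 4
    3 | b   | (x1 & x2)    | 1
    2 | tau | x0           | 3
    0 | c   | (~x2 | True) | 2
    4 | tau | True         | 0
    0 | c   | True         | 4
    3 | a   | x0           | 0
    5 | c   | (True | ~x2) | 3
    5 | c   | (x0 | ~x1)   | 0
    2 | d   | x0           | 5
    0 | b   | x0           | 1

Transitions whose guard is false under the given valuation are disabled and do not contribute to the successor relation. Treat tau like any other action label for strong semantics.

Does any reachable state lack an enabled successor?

R = {0,1,2,3,4}
  0: c→2  c→4  [2 out]
  1: tau→3  [1 out]
  2: ∅  [no exit]
  3: b→1  [1 out]
  4: a→1  tau→0  [2 out]
Path to 2: c

Answer: DEADLOCK at state 2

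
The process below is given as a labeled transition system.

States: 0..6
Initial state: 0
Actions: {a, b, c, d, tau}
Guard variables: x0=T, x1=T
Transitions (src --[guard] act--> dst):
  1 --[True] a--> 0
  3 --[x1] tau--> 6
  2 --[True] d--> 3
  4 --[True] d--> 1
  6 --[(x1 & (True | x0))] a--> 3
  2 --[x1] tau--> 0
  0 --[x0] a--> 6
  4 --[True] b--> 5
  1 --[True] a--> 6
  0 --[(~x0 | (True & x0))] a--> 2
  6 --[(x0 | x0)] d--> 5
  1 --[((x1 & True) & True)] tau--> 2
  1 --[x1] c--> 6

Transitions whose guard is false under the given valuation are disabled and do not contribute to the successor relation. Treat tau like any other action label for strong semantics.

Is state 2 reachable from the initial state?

Answer: REACHABLE

Working:
After dropping false guards: 13 live edges.
L0 = {0}
L1 = {2,6}  total {0,2,6}
L2 = {3,5}  total {0,2,3,5,6}
Reachable = {0,2,3,5,6}
Path to 2: a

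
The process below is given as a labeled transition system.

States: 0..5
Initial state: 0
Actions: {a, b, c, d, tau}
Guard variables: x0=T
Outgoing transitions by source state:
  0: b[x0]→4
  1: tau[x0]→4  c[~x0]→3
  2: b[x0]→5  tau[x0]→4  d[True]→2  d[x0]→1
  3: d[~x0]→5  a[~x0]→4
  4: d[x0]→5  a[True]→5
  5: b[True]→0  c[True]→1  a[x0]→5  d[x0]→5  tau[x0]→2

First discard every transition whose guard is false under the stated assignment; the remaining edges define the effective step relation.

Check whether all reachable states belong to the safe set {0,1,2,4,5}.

Inv-set: {0,1,2,4,5}
R = {0,1,2,4,5}
  0: ✓
  1: ✓
  2: ✓
  4: ✓
  5: ✓

Answer: INVARIANT HOLDS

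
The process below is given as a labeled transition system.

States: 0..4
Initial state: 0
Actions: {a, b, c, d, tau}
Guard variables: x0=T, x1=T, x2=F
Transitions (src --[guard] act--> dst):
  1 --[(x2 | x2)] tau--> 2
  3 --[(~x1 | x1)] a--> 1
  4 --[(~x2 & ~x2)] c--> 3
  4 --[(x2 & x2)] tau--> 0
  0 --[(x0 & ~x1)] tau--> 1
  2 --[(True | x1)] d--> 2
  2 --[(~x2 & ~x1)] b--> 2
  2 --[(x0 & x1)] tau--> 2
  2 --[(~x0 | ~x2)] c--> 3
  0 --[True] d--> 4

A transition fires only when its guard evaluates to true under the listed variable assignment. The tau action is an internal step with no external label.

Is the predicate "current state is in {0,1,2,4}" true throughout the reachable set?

Answer: INVARIANT VIOLATED at state 3

Trace:
Allowed set {0,1,2,4}
Reachable = {0,1,3,4}
  0: safe
  1: safe
  3: outside
  4: safe
counterexample path to 3: d·c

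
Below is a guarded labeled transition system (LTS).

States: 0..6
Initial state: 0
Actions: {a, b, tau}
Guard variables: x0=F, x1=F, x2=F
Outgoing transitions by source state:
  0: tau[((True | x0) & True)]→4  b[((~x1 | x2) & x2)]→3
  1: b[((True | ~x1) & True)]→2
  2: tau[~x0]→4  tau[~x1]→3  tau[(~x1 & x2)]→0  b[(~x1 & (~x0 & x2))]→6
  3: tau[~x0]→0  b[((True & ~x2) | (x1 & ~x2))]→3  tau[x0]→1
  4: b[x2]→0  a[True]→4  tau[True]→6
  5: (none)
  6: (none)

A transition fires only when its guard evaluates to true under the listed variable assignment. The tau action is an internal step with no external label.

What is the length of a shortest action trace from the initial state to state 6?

Answer: 2

Working:
Layered search for 6:
  depth 0: {0}
  depth 1: {4}
  depth 2: {6}
first hit 6 at d=2 via tau·tau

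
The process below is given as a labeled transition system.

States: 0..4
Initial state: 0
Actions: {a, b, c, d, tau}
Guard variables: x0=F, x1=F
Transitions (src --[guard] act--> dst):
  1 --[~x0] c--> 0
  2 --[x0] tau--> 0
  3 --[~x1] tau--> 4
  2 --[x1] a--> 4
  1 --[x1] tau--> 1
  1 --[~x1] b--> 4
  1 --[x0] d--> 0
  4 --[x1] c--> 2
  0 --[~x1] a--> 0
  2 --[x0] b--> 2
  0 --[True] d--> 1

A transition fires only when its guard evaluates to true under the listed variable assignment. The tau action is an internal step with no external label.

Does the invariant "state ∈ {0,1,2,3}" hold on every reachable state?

Answer: INVARIANT VIOLATED at state 4

Working:
Allowed set {0,1,2,3}
R = {0,1,4}
  0: ok
  1: ok
  4: VIOLATES
witness against invariant: d·b → 4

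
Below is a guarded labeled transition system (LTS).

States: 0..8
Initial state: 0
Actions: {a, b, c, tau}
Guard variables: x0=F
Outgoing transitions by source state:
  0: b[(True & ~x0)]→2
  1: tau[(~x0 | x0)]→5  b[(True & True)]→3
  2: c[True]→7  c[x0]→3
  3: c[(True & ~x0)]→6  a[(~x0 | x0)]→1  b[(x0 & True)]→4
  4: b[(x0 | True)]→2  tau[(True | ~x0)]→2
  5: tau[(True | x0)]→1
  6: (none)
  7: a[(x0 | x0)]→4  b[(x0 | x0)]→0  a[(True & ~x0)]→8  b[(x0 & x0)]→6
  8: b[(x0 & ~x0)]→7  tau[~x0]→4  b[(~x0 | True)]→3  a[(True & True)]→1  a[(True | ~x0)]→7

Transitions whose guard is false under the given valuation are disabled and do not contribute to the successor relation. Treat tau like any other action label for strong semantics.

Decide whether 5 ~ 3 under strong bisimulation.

Bisimulation quotient by refinement:
  round 0: {{0,1,2,3,4,5,6,7,8}}
  round 1: {{0},{1,4},{2},{3},{5},{6},{7},{8}}
  round 2: {{0},{1},{2},{3},{4},{5},{6},{7},{8}}
stable after 3 split(s): 9 block(s)
class of 5: {5}; class of 3: {3}

Answer: NOT BISIMILAR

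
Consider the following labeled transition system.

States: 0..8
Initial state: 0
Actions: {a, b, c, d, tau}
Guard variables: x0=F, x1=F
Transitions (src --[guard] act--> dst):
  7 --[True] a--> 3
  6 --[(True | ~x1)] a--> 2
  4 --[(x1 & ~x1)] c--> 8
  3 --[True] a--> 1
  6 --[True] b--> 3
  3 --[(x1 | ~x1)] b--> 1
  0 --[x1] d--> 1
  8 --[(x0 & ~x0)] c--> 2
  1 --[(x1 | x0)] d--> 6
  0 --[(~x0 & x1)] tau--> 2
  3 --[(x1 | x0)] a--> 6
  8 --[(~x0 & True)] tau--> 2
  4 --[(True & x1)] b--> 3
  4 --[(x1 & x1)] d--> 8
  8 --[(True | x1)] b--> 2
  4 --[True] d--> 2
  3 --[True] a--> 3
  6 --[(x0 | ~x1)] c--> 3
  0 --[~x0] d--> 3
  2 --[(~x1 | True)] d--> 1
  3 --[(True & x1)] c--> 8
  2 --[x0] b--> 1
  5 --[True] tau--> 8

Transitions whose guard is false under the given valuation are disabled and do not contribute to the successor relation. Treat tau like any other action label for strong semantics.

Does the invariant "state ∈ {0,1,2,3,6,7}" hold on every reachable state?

Safe = {0,1,2,3,6,7}
R = {0,1,3}
  0: ✓
  1: ✓
  3: ✓

Answer: INVARIANT HOLDS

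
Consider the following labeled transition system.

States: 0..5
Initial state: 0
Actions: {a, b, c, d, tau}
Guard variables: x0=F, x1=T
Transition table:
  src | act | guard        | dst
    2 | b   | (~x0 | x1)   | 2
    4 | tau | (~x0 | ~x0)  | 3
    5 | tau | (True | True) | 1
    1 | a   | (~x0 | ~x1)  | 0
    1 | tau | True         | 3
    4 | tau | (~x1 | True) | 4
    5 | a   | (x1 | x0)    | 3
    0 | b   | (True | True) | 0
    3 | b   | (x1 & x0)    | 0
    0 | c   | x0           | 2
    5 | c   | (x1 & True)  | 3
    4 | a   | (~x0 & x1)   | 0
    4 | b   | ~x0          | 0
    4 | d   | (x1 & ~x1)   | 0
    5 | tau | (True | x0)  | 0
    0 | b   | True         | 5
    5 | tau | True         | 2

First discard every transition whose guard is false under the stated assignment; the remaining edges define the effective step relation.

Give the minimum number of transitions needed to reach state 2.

Breadth-first toward 2:
  depth 0: {0}
  depth 1: {5}
  depth 2: {1,2,3}
2 enters at depth 2; path b·tau

Answer: 2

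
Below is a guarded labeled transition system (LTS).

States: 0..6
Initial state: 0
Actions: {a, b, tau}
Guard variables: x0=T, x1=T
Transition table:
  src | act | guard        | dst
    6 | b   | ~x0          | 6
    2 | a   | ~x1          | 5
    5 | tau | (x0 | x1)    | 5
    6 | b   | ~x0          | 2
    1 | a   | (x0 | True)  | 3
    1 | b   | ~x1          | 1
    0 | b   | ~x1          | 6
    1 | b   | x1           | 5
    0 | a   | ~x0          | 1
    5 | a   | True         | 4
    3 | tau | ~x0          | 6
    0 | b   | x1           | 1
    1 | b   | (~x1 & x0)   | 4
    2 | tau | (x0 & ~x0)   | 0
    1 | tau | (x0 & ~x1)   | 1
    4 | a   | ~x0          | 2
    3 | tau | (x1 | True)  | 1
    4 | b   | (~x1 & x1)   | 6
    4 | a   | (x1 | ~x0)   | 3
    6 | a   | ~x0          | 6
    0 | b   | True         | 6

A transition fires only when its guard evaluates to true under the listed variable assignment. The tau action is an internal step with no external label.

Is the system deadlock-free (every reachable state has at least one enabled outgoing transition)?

Answer: DEADLOCK at state 6

Working:
Reachable = {0,1,3,4,5,6}
  0: b→1  b→6  [2 exit(s)]
  1: a→3  b→5  [2 exit(s)]
  3: tau→1  [1 exit(s)]
  4: a→3  [1 exit(s)]
  5: a→4  tau→5  [2 exit(s)]
  6: ∅  [STUCK]
Path to 6: b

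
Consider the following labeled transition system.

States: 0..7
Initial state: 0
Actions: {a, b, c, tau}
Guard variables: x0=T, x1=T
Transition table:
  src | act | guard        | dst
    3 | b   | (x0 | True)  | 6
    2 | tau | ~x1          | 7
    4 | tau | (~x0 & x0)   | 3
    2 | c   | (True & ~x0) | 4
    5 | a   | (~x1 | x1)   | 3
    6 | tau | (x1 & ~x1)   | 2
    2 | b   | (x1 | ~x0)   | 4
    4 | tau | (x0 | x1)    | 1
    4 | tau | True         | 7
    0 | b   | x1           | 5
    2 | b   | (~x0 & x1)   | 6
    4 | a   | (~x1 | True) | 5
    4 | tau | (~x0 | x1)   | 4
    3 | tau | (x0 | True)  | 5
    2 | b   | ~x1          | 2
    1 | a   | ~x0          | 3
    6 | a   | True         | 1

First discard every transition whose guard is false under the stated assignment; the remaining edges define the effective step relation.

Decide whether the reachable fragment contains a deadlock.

Answer: DEADLOCK at state 1

Trace:
Reachable = {0,1,3,5,6}
  0: b→5  [1 exit(s)]
  1: ∅  [STUCK]
  3: b→6  tau→5  [2 exit(s)]
  5: a→3  [1 exit(s)]
  6: a→1  [1 exit(s)]
witness 1: b·a·b·a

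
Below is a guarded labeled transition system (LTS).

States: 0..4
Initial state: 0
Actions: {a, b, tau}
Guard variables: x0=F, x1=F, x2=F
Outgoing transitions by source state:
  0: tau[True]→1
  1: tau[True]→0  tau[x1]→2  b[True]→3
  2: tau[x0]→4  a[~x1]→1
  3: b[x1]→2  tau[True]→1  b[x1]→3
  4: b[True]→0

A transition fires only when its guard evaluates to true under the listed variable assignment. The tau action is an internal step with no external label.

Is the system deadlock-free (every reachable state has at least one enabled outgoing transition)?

R = {0,1,3}
  0: tau→1  [1 out]
  1: b→3  tau→0  [2 out]
  3: tau→1  [1 out]

Answer: DEADLOCK-FREE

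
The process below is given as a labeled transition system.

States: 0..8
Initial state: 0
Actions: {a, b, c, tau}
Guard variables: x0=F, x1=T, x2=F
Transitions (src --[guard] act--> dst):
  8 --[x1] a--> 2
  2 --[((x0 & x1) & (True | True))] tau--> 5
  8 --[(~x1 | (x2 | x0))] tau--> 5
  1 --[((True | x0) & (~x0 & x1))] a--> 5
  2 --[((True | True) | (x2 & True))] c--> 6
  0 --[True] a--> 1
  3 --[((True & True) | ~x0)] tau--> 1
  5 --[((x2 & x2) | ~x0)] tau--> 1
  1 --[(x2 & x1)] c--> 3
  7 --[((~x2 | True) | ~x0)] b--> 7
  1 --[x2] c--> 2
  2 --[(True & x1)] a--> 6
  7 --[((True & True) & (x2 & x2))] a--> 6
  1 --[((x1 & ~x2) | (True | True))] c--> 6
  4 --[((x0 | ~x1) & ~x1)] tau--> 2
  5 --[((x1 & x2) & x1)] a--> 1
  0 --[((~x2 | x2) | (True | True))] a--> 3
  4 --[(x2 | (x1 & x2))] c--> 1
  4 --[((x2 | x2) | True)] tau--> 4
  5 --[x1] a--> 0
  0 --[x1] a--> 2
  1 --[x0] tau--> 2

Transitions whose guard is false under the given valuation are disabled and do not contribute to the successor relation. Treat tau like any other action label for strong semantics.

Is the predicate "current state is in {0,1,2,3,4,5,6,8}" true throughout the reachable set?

Answer: INVARIANT HOLDS

Analysis:
Inv-set: {0,1,2,3,4,5,6,8}
R = {0,1,2,3,5,6}
  0: safe
  1: safe
  2: safe
  3: safe
  5: safe
  6: safe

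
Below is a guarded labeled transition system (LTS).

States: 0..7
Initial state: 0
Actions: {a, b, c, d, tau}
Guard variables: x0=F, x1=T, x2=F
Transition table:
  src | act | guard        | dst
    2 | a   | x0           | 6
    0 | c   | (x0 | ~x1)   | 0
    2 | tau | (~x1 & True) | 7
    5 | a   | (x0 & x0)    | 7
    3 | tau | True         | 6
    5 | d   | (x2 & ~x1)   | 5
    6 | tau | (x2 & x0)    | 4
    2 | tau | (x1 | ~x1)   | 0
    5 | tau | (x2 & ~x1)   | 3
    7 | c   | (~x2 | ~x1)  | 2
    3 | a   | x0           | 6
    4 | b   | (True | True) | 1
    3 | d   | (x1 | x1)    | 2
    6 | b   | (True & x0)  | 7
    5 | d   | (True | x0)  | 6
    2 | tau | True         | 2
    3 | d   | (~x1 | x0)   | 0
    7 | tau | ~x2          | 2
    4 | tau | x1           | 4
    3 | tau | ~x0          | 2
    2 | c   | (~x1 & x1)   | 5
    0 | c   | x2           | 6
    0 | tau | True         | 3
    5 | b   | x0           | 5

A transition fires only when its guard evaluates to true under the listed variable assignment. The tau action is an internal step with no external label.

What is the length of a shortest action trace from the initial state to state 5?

BFS to 5:
  Layer 0: {0}
  Layer 1: {3}
  Layer 2: {2,6}
5 never appears.

Answer: UNREACHABLE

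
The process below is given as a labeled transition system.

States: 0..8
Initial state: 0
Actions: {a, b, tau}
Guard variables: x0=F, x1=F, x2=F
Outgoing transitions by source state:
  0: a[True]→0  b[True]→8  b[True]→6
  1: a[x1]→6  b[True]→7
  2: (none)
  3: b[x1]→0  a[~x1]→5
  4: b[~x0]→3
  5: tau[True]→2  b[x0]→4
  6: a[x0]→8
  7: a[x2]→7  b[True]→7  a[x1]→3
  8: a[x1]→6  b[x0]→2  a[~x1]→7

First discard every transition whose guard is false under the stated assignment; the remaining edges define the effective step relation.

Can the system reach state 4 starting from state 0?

9 transition(s) survive guard evaluation.
depth 0: {0}
depth 1: {6,8}  total {0,6,8}
depth 2: {7}  total {0,6,7,8}
Reach set: {0,6,7,8}

Answer: UNREACHABLE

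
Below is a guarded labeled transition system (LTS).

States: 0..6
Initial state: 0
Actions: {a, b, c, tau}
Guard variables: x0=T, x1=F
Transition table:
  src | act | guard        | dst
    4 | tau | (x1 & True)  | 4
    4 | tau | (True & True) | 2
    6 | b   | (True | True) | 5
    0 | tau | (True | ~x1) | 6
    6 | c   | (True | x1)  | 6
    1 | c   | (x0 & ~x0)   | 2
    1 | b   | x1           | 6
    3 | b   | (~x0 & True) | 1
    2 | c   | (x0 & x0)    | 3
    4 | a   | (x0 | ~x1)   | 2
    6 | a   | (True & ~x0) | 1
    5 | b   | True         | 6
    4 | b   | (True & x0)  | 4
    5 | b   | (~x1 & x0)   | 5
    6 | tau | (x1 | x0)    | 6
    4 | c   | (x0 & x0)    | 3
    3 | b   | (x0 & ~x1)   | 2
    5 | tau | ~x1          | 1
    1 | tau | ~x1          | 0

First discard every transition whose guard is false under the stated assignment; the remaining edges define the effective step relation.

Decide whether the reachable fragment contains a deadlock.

R = {0,1,5,6}
  0: tau→6  [deg 1]
  1: tau→0  [deg 1]
  5: b→5  b→6  tau→1  [deg 3]
  6: b→5  c→6  tau→6  [deg 3]

Answer: DEADLOCK-FREE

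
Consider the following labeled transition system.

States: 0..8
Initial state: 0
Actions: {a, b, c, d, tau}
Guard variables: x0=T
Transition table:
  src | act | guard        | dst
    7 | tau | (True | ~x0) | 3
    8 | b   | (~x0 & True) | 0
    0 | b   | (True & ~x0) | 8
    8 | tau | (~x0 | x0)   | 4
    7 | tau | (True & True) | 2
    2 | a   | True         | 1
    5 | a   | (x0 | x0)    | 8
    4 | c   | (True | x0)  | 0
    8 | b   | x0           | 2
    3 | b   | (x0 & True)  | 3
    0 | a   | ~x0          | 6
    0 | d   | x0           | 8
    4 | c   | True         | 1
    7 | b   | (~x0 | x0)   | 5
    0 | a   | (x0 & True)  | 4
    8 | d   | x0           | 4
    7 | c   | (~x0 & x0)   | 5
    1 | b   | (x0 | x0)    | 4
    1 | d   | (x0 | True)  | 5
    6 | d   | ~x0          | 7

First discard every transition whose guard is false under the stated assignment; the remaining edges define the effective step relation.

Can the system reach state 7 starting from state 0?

Answer: UNREACHABLE

Analysis:
Guard filter leaves 15 enabled edge(s).
Layer 0: {0}
Layer 1: {4,8}  now seen {0,4,8}
Layer 2: {1,2}  now seen {0,1,2,4,8}
Layer 3: {5}  now seen {0,1,2,4,5,8}
Reachable = {0,1,2,4,5,8}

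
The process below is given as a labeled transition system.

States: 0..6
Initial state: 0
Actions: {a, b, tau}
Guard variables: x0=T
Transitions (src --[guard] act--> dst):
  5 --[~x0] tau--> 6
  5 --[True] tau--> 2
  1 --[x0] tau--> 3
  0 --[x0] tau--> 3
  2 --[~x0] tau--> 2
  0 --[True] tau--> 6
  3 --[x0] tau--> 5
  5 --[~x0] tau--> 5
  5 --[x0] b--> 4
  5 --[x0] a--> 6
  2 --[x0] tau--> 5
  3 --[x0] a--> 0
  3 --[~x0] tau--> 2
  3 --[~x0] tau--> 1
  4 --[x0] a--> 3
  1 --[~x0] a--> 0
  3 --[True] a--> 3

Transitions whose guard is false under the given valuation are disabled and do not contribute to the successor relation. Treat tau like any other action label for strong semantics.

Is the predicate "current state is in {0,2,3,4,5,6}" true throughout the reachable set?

Answer: INVARIANT HOLDS

Working:
Inv-set: {0,2,3,4,5,6}
Reachable = {0,2,3,4,5,6}
  0: ✓
  2: ✓
  3: ✓
  4: ✓
  5: ✓
  6: ✓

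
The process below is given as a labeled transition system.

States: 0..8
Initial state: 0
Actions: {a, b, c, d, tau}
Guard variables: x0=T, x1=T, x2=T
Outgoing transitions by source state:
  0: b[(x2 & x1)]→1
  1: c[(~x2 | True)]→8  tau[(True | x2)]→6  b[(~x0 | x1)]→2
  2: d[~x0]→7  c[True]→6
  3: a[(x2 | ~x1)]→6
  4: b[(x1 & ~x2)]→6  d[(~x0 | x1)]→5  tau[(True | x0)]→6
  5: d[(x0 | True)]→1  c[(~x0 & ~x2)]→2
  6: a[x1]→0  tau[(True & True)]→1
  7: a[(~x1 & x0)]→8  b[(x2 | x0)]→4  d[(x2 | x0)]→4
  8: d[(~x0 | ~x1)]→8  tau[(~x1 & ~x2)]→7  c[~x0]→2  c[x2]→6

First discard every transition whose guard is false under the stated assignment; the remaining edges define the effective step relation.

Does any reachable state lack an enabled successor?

Answer: DEADLOCK-FREE

Analysis:
Reachable = {0,1,2,6,8}
  0: b→1  [1 out]
  1: b→2  c→8  tau→6  [3 out]
  2: c→6  [1 out]
  6: a→0  tau→1  [2 out]
  8: c→6  [1 out]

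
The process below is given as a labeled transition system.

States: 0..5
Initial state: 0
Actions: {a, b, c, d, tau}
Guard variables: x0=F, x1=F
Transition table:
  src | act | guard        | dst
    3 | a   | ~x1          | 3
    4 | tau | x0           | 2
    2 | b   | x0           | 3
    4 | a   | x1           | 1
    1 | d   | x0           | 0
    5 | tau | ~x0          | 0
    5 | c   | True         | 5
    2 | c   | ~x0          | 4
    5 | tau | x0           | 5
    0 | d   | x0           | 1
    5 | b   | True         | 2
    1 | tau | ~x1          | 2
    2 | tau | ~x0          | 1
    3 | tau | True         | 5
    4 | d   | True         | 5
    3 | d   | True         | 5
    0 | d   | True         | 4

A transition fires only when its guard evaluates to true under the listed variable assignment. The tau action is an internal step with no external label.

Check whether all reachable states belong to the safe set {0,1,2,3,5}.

Answer: INVARIANT VIOLATED at state 4

Trace:
Allowed set {0,1,2,3,5}
Reach set: {0,1,2,4,5}
  0: safe
  1: safe
  2: safe
  4: VIOLATES
  5: safe
reach 4 via d — violates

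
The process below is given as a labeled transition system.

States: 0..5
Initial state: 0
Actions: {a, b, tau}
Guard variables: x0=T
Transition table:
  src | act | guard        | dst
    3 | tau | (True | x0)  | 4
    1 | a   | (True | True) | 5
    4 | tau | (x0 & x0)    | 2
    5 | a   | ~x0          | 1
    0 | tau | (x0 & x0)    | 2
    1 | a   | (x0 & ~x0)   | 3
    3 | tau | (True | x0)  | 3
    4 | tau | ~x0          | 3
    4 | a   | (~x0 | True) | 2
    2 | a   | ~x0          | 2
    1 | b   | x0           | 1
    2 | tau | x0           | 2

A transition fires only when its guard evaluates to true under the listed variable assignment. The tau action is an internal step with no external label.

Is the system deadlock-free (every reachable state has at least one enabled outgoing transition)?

Answer: DEADLOCK-FREE

Analysis:
Reachable = {0,2}
  0: tau→2  [1 out]
  2: tau→2  [1 out]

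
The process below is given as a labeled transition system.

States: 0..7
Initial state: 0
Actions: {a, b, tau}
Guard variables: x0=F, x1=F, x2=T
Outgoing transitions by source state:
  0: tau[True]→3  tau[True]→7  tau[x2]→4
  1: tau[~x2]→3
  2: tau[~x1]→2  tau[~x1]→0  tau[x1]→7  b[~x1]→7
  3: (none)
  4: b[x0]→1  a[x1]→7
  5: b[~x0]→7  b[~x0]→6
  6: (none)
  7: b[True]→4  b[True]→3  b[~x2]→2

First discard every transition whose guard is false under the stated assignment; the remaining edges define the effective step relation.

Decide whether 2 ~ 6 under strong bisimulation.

Answer: NOT BISIMILAR

Working:
Compute ~ classes (split until stable):
  round 0: {{0,1,2,3,4,5,6,7}}
  round 1: {{0},{1,3,4,6},{2},{5,7}}
  round 2: {{0},{1,3,4,6},{2},{5},{7}}
5 equivalence class(es) (converged in 3)
[2]={2}  [6]={1,3,4,6}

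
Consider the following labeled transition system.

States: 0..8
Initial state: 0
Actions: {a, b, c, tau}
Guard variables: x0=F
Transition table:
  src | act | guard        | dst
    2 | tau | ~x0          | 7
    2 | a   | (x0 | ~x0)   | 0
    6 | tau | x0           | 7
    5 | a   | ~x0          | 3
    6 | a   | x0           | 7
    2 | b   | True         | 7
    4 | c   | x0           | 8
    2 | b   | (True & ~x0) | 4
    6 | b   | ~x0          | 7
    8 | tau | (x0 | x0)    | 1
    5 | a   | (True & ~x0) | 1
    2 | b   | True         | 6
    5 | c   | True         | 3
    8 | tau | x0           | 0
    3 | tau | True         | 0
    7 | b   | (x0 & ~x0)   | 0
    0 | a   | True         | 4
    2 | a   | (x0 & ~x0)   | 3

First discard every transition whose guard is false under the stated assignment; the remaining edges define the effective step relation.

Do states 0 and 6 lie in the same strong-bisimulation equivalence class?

Compute ~ classes (split until stable):
  π0 = {{0,1,2,3,4,5,6,7,8}}
  π1 = {{0},{1,4,7,8},{2},{3},{5},{6}}
6 equivalence class(es) (converged in 2)
[0]={0}  [6]={6}

Answer: NOT BISIMILAR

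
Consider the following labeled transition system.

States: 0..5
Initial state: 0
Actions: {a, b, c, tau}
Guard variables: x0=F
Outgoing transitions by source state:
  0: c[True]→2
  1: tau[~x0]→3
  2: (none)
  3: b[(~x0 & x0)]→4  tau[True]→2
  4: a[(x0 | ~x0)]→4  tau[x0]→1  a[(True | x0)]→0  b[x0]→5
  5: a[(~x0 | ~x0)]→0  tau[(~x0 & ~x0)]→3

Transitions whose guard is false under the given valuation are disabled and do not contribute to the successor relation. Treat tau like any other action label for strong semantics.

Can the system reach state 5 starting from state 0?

Answer: UNREACHABLE

Trace:
7 transition(s) survive guard evaluation.
L0 = {0}
L1 = {2}  now seen {0,2}
R = {0,2}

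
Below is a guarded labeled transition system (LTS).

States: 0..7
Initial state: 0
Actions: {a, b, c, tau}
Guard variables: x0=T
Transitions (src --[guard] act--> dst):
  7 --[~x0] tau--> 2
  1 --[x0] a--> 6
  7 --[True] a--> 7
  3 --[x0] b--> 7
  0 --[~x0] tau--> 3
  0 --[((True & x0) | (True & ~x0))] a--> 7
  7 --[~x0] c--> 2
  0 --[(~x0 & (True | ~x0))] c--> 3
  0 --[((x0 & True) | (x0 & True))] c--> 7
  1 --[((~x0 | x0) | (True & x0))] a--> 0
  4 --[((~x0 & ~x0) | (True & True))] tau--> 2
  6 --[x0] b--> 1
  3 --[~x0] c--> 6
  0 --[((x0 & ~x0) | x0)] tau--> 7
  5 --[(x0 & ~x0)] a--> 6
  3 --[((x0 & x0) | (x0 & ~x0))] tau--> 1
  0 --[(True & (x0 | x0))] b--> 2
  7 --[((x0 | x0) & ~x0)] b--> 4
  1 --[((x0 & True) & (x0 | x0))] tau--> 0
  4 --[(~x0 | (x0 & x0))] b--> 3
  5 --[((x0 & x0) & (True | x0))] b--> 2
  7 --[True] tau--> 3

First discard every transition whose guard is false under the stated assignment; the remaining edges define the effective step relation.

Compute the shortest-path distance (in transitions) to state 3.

Answer: 2

Working:
Breadth-first toward 3:
  Layer 0: {0}
  Layer 1: {2,7}
  Layer 2: {3}
first hit 3 at d=2 via a·tau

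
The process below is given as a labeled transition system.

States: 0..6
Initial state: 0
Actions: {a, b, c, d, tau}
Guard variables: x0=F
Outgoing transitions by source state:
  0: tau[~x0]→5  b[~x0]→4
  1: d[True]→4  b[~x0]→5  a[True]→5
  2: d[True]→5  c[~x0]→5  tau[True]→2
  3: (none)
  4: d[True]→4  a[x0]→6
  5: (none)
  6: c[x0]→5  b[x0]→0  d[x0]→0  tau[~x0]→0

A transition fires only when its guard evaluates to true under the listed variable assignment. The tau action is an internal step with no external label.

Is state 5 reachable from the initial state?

Answer: REACHABLE

Analysis:
After dropping false guards: 10 live edges.
L0 = {0}
L1 = {4,5}  total {0,4,5}
R = {0,4,5}
trace reaching 5: tau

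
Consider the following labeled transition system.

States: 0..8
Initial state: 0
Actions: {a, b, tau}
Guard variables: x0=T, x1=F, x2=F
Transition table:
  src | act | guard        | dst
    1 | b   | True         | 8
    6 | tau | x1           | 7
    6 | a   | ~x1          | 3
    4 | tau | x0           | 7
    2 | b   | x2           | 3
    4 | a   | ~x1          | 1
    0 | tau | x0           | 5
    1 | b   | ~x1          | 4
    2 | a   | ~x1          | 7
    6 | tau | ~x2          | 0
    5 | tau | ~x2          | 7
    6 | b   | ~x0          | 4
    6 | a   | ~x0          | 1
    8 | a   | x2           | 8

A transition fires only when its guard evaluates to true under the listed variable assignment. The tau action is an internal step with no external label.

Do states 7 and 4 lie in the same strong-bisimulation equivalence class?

Bisimulation quotient by refinement:
  P[0] = {{0,1,2,3,4,5,6,7,8}}
  P[1] = {{0,5},{1},{2},{3,7,8},{4,6}}
  P[2] = {{0},{1},{2},{3,7,8},{4},{5},{6}}
7 equivalence class(es) (converged in 3)
7∈{3,7,8}, 4∈{4}

Answer: NOT BISIMILAR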